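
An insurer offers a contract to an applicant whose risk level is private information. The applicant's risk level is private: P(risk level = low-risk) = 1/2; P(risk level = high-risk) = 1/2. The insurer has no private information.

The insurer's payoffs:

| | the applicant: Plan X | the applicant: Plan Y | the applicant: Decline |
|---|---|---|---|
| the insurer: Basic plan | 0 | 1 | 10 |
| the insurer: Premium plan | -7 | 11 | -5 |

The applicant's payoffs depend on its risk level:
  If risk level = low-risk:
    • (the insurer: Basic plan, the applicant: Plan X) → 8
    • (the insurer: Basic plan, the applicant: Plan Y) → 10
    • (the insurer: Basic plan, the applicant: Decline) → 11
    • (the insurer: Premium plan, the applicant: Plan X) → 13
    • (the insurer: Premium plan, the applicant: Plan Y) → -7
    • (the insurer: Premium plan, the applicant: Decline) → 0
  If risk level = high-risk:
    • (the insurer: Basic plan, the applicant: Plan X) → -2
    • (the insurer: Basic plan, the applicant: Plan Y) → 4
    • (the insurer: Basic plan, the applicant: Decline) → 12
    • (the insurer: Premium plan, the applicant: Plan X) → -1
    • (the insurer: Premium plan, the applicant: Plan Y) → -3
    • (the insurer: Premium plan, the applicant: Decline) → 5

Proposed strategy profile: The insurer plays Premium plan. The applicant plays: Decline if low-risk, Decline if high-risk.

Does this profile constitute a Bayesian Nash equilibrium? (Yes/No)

No

The insurer plays Premium plan: E[Premium plan] = 1/2·(-5) + 1/2·(-5) = -5; E[Basic plan] = 10. Not best-responding. ✗
The applicant (risk level low-risk), facing Premium plan: Plan X gives 13, Plan Y gives -7, Decline gives 0. Proposed Decline is not best — profitable deviation exists. ✗
The applicant (risk level high-risk), facing Premium plan: Plan X gives -1, Plan Y gives -3, Decline gives 5. Proposed Decline is best. ✓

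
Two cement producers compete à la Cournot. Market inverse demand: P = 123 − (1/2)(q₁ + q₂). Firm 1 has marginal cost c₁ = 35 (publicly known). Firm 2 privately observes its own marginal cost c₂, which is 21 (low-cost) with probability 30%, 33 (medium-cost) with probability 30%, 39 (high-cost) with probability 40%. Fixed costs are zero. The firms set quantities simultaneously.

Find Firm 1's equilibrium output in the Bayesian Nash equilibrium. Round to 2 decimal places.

Each type of Firm 2 best-responds to q₁; Firm 1 best-responds to the expected q₂ over Firm 2's types.
Firm 2 with cost c maximizes (123 − (1/2)(q₁+q₂) − c)·q₂, giving q₂(c) = (123 − c − (1/2)q₁).
E[c₂] = 0.3·21 + 0.3·33 + 0.4·39 = 31.8
Firm 1's FOC against E[q₂] yields q₁ = (123 − 2·35 + E[c₂])/(3/2) = (123 − 70 + 31.8)/(3/2) = 56.5333.

56.53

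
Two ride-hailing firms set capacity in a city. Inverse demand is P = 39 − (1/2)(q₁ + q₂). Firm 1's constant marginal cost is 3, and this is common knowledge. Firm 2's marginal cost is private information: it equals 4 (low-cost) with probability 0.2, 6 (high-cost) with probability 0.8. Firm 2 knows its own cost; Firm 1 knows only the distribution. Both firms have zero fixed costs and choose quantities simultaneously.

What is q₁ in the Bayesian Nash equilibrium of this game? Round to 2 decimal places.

25.73

Each type of Firm 2 best-responds to q₁; Firm 1 best-responds to the expected q₂ over Firm 2's types.
Firm 2 with cost c maximizes (39 − (1/2)(q₁+q₂) − c)·q₂, giving q₂(c) = (39 − c − (1/2)q₁).
E[c₂] = 0.2·4 + 0.8·6 = 5.6
Firm 1's FOC against E[q₂] yields q₁ = (39 − 2·3 + E[c₂])/(3/2) = (39 − 6 + 5.6)/(3/2) = 25.7333.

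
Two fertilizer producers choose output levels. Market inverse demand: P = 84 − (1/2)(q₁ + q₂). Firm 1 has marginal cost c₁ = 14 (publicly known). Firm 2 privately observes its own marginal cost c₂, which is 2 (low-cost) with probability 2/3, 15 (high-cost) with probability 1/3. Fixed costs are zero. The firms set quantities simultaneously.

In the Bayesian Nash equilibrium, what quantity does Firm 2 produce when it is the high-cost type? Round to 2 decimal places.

48.22

Type-c best response for Firm 2: q₂(c) = (84 − c) − q₁/2.
Firm 1 maximizes expected profit; its first-order condition is 84 − q₁ − (1/2)E[q₂] − 14 = 0.
Substituting E[q₂] and solving: E[c₂] = 6.33333, so q₁ = (84 − 2·14 + 6.33333)/(3/2) = 41.5556.
q₂(high-cost) = (84 − 15 − (1/2)·41.5556) = 48.2222.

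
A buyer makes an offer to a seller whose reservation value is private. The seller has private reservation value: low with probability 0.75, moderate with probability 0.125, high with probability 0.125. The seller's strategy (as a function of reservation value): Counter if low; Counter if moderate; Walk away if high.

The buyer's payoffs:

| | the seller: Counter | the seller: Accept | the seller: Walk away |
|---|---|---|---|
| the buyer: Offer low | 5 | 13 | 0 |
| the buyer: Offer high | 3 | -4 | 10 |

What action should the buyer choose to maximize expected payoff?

E[Offer low] = 0.75·(5) + 0.125·(5) + 0.125·(0) = 4.375
E[Offer high] = 0.75·(3) + 0.125·(3) + 0.125·(10) = 3.875
Best response: Offer low (4.375 is the largest).

Offer low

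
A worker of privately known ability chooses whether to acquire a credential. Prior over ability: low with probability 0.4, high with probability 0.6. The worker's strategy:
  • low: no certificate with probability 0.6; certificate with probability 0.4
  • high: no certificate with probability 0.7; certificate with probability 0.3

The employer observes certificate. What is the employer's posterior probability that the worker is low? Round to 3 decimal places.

0.471

Apply Bayes' rule using the sender's strategy as the likelihood.
P(certificate) = 0.4·0.4 + 0.6·0.3 = 0.34
P(low | certificate) = (0.4·0.4) / 0.34 = 0.16 / 0.34 = 0.470588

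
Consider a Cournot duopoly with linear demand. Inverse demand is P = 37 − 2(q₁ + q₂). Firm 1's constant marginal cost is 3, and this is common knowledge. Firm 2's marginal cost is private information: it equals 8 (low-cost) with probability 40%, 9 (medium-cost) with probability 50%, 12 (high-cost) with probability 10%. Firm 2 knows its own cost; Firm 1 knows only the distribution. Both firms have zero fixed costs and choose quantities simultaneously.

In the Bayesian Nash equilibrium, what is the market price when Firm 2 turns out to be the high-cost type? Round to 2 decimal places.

17.85

Each type of Firm 2 best-responds to q₁; Firm 1 best-responds to the expected q₂ over Firm 2's types.
Firm 2 with cost c maximizes (37 − 2(q₁+q₂) − c)·q₂, giving q₂(c) = (37 − c − 2q₁)/4.
E[c₂] = 0.4·8 + 0.5·9 + 0.1·12 = 8.9
Firm 1's FOC against E[q₂] yields q₁ = (37 − 2·3 + E[c₂])/6 = (37 − 6 + 8.9)/6 = 6.65.
q₂(high-cost) = 2.925, so P = 37 − 2·(6.65 + 2.925) = 17.85.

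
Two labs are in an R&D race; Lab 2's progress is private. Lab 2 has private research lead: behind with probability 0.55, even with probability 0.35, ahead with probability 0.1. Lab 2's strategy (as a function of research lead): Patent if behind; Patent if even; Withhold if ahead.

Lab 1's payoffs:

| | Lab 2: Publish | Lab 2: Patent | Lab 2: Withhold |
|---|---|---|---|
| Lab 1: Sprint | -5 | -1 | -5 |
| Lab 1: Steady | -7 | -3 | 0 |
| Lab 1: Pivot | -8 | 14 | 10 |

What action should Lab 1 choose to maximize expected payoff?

E[Sprint] = 0.55·(-1) + 0.35·(-1) + 0.1·(-5) = -1.4
E[Steady] = 0.55·(-3) + 0.35·(-3) + 0.1·(0) = -2.7
E[Pivot] = 0.55·(14) + 0.35·(14) + 0.1·(10) = 13.6
Best response: Pivot (13.6 is the largest).

Pivot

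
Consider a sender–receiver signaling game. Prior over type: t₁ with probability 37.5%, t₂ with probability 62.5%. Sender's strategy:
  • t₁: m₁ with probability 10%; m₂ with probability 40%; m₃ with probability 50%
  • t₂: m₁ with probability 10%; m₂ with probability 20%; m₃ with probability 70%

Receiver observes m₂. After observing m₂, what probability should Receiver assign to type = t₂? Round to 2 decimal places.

P(m₂) = 0.375·0.4 + 0.625·0.2 = 0.275
P(t₂ | m₂) = (0.625·0.2) / 0.275 = 0.125 / 0.275 = 0.454545

0.45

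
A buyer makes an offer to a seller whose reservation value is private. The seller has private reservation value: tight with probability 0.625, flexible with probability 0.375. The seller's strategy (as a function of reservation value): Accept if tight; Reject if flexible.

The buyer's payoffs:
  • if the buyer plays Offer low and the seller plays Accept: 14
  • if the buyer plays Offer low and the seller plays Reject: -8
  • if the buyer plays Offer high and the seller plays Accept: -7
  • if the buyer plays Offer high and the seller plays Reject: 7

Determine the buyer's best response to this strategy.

Offer low

Compute the buyer's expected payoff for each action, taking the expectation over the seller's type.
E[Offer low] = 0.625·(14) + 0.375·(-8) = 5.75
E[Offer high] = 0.625·(-7) + 0.375·(7) = -1.75
Best response: Offer low (5.75 is the largest).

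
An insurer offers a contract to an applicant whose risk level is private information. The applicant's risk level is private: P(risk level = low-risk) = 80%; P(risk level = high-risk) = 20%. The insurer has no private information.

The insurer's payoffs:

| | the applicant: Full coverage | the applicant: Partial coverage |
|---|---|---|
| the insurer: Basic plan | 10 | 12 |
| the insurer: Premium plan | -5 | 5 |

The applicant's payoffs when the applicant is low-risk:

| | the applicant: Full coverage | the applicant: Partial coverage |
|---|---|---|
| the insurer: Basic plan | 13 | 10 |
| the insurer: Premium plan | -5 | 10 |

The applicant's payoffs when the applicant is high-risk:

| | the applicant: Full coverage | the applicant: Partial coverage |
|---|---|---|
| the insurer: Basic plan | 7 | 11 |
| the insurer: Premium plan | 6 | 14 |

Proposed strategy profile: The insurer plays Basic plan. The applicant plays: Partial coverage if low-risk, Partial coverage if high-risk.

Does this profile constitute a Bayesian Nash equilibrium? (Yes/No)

No

The insurer plays Basic plan: E[Basic plan] = 0.8·(12) + 0.2·(12) = 12; E[Premium plan] = 5. Best-responding. ✓
The applicant (risk level low-risk), facing Basic plan: Full coverage gives 13, Partial coverage gives 10. Proposed Partial coverage is not best — profitable deviation exists. ✗
The applicant (risk level high-risk), facing Basic plan: Full coverage gives 7, Partial coverage gives 11. Proposed Partial coverage is best. ✓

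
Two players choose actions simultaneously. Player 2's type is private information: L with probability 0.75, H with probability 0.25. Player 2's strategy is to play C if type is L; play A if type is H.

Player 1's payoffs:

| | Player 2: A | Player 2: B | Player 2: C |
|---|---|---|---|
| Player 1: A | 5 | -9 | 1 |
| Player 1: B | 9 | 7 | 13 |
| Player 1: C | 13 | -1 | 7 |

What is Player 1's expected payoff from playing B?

12

Take the expectation over Player 2's type, weighting each type's action by its prior probability.
E[B] = 0.75·13 + 0.25·9 = 9.75 + 2.25 = 12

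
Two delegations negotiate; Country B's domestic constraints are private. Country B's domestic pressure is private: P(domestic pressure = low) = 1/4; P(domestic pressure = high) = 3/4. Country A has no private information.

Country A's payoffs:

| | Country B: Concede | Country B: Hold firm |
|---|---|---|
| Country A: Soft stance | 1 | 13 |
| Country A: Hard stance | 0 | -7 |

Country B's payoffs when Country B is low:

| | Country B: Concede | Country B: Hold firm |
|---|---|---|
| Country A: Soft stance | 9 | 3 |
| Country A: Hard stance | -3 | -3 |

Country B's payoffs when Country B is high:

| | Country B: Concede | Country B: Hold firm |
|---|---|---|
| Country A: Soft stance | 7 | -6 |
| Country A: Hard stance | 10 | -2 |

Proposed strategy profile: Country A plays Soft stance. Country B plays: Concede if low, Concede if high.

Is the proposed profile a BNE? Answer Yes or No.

Yes

Country A plays Soft stance: E[Soft stance] = 1/4·(1) + 3/4·(1) = 1; E[Hard stance] = 0. Best-responding. ✓
Country B (domestic pressure low), facing Soft stance: Concede gives 9, Hold firm gives 3. Proposed Concede is best. ✓
Country B (domestic pressure high), facing Soft stance: Concede gives 7, Hold firm gives -6. Proposed Concede is best. ✓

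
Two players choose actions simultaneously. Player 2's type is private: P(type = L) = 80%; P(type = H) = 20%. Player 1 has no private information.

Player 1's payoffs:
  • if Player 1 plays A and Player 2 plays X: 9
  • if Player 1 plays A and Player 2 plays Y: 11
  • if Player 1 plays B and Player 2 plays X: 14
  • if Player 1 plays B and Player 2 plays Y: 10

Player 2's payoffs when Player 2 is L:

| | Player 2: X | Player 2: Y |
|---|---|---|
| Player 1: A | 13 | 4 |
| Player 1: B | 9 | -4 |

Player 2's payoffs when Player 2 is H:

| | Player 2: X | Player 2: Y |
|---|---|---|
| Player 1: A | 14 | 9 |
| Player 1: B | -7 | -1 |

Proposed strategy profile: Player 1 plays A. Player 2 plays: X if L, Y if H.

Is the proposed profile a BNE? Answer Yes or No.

Player 1 plays A: E[A] = 0.8·(9) + 0.2·(11) = 9.4; E[B] = 13.2. Not best-responding. ✗
Player 2 (type L), facing A: X gives 13, Y gives 4. Proposed X is best. ✓
Player 2 (type H), facing A: X gives 14, Y gives 9. Proposed Y is not best — profitable deviation exists. ✗

No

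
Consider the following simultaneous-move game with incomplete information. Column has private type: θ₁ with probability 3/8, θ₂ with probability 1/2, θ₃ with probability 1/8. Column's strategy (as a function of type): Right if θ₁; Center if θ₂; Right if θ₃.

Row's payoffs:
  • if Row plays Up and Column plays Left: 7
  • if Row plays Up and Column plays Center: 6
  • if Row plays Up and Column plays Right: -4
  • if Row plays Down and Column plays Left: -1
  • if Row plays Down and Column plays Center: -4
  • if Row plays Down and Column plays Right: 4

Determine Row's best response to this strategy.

Up

Compute Row's expected payoff for each action, taking the expectation over Column's type.
E[Up] = 3/8·(-4) + 1/2·(6) + 1/8·(-4) = 1
E[Down] = 3/8·(4) + 1/2·(-4) + 1/8·(4) = 0
Best response: Up (1 is the largest).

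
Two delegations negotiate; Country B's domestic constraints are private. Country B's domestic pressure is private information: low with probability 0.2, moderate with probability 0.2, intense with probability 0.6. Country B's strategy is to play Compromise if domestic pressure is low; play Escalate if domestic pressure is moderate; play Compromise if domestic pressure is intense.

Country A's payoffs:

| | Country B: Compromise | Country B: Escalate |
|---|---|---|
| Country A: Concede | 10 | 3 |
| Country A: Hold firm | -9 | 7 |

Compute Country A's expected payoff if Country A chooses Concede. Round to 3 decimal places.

8.600

E[Concede] = 0.2·10 + 0.2·3 + 0.6·10 = 2 + 0.6 + 6 = 8.6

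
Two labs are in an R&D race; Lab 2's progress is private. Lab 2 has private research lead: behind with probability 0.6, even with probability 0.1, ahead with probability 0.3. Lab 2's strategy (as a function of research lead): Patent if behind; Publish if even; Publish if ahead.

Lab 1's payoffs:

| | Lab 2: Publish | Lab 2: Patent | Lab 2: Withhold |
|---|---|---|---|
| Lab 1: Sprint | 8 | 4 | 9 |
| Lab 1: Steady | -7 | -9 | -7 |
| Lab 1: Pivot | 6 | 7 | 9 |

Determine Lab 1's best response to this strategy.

Compute Lab 1's expected payoff for each action, taking the expectation over Lab 2's type.
E[Sprint] = 0.6·(4) + 0.1·(8) + 0.3·(8) = 5.6
E[Steady] = 0.6·(-9) + 0.1·(-7) + 0.3·(-7) = -8.2
E[Pivot] = 0.6·(7) + 0.1·(6) + 0.3·(6) = 6.6
Best response: Pivot (6.6 is the largest).

Pivot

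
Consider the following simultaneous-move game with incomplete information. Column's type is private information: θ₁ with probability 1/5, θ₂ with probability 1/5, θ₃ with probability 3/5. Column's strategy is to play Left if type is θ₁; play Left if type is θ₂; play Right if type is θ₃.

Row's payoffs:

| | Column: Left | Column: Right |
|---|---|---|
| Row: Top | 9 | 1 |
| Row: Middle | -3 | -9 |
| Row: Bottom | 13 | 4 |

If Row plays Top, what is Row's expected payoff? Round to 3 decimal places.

4.200

Take the expectation over Column's type, weighting each type's action by its prior probability.
E[Top] = 1/5·9 + 1/5·9 + 3/5·1 = 9/5 + 9/5 + 3/5 = 21/5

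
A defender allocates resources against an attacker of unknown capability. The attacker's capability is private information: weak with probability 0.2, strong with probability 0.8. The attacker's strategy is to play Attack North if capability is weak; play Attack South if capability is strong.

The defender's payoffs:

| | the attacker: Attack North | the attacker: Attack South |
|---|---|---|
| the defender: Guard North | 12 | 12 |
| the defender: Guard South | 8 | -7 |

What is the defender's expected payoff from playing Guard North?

E[Guard North] = 0.2·12 + 0.8·12 = 2.4 + 9.6 = 12

12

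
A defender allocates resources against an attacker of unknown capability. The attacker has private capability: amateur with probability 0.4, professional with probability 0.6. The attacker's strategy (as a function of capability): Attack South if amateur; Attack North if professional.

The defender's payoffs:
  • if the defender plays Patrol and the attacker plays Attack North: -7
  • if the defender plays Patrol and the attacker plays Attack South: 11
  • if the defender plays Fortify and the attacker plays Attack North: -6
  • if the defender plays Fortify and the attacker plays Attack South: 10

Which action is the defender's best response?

E[Patrol] = 0.4·(11) + 0.6·(-7) = 0.2
E[Fortify] = 0.4·(10) + 0.6·(-6) = 0.4
Best response: Fortify (0.4 is the largest).

Fortify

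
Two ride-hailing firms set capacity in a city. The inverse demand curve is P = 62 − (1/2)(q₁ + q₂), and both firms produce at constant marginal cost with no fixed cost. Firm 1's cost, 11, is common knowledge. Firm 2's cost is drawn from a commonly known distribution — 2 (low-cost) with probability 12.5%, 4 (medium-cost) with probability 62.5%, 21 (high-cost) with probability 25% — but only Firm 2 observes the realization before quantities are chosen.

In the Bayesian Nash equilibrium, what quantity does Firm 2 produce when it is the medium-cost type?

Type-c best response for Firm 2: q₂(c) = (62 − c) − q₁/2.
Firm 1 maximizes expected profit; its first-order condition is 62 − q₁ − (1/2)E[q₂] − 11 = 0.
Substituting E[q₂] and solving: E[c₂] = 8, so q₁ = (62 − 2·11 + 8)/(3/2) = 32.
q₂(medium-cost) = (62 − 4 − (1/2)·32) = 42.

42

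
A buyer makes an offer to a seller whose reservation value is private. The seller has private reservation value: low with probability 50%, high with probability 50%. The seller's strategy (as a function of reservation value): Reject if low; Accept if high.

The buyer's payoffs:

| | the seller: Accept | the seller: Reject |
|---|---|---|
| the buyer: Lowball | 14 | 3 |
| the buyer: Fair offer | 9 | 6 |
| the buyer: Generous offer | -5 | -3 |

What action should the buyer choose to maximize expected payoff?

Compute the buyer's expected payoff for each action, taking the expectation over the seller's type.
E[Lowball] = 0.5·(3) + 0.5·(14) = 8.5
E[Fair offer] = 0.5·(6) + 0.5·(9) = 7.5
E[Generous offer] = 0.5·(-3) + 0.5·(-5) = -4
Best response: Lowball (8.5 is the largest).

Lowball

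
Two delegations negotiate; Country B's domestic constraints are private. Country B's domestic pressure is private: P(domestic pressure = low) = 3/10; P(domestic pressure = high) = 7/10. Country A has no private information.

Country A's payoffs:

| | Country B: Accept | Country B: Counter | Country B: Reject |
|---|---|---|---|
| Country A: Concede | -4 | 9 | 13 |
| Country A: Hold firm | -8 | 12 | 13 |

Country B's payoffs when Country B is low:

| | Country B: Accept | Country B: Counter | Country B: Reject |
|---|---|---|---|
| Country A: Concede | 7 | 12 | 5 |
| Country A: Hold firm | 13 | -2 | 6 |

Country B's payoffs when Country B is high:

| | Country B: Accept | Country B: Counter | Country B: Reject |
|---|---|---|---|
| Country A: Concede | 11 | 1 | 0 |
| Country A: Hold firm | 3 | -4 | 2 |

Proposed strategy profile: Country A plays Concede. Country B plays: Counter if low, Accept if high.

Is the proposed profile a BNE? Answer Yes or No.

Yes

Country A plays Concede: E[Concede] = 3/10·(9) + 7/10·(-4) = -1/10; E[Hold firm] = -2. Best-responding. ✓
Country B (domestic pressure low), facing Concede: Accept gives 7, Counter gives 12, Reject gives 5. Proposed Counter is best. ✓
Country B (domestic pressure high), facing Concede: Accept gives 11, Counter gives 1, Reject gives 0. Proposed Accept is best. ✓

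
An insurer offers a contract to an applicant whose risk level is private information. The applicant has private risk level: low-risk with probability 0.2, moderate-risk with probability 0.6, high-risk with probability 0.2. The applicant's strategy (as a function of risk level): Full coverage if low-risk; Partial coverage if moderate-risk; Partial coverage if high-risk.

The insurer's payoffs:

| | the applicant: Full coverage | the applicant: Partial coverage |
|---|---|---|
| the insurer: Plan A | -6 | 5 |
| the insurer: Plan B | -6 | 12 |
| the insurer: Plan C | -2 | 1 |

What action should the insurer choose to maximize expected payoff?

Plan B

E[Plan A] = 0.2·(-6) + 0.6·(5) + 0.2·(5) = 2.8
E[Plan B] = 0.2·(-6) + 0.6·(12) + 0.2·(12) = 8.4
E[Plan C] = 0.2·(-2) + 0.6·(1) + 0.2·(1) = 0.4
Best response: Plan B (8.4 is the largest).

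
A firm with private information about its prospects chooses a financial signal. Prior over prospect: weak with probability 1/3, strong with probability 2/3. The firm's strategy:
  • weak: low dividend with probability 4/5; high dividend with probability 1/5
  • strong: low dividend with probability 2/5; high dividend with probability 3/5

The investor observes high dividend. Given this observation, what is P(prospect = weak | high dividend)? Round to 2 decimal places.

0.14

Apply Bayes' rule using the sender's strategy as the likelihood.
P(high dividend) = (1/3)·(1/5) + (2/3)·(3/5) = 7/15
P(weak | high dividend) = ((1/3)·(1/5)) / (7/15) = (1/15) / (7/15) = 1/7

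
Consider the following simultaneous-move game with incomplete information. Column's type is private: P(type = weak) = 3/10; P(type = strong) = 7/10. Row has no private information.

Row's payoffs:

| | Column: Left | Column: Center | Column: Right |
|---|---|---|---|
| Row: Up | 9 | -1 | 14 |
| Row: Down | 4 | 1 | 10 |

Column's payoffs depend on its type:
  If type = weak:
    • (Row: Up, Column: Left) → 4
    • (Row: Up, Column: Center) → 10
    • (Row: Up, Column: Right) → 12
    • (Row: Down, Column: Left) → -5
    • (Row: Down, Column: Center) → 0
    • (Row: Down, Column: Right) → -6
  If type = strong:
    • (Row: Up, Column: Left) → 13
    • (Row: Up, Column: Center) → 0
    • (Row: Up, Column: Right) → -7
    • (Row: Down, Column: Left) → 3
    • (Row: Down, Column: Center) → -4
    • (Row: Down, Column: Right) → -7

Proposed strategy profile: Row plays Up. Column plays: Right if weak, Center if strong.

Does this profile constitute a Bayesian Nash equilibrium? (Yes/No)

A profile is a BNE iff every type of every player is best-responding given beliefs about the other side.
Row plays Up: E[Up] = 3/10·(14) + 7/10·(-1) = 7/2; E[Down] = 37/10. Not best-responding. ✗
Column (type weak), facing Up: Left gives 4, Center gives 10, Right gives 12. Proposed Right is best. ✓
Column (type strong), facing Up: Left gives 13, Center gives 0, Right gives -7. Proposed Center is not best — profitable deviation exists. ✗

No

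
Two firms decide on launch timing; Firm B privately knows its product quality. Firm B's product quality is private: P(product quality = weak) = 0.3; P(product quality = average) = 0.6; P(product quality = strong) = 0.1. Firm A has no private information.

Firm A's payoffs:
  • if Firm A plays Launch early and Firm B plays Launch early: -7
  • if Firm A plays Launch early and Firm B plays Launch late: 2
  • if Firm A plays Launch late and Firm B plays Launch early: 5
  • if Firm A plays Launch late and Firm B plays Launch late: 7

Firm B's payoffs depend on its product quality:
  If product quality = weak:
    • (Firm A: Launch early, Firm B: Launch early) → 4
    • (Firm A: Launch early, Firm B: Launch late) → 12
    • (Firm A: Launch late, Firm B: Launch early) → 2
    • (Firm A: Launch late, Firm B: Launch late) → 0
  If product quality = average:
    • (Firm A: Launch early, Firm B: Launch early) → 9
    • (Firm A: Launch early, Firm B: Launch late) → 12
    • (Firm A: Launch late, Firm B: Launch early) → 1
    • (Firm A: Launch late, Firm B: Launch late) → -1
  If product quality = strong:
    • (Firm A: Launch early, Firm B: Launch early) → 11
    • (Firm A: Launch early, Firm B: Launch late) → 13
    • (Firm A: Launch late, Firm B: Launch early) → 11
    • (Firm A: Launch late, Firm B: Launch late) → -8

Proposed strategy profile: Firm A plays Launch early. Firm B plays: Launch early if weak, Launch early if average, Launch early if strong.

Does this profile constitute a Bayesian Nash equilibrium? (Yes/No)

Firm A plays Launch early: E[Launch early] = 0.3·(-7) + 0.6·(-7) + 0.1·(-7) = -7; E[Launch late] = 5. Not best-responding. ✗
Firm B (product quality weak), facing Launch early: Launch early gives 4, Launch late gives 12. Proposed Launch early is not best — profitable deviation exists. ✗
Firm B (product quality average), facing Launch early: Launch early gives 9, Launch late gives 12. Proposed Launch early is not best — profitable deviation exists. ✗
Firm B (product quality strong), facing Launch early: Launch early gives 11, Launch late gives 13. Proposed Launch early is not best — profitable deviation exists. ✗

No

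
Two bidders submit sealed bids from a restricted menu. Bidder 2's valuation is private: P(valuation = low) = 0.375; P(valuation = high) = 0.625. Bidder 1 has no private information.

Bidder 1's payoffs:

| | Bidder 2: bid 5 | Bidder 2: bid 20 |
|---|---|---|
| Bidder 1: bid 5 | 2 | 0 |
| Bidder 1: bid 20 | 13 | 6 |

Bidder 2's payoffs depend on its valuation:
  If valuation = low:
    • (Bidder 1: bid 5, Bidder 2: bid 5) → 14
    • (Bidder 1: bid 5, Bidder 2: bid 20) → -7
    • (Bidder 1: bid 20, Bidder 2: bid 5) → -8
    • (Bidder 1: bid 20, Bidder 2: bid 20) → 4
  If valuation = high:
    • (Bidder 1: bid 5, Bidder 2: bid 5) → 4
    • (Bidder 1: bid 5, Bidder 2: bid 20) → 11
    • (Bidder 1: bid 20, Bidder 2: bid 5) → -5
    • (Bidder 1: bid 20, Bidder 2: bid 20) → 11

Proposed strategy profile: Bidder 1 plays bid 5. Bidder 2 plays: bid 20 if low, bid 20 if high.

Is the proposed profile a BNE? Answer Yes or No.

No

Bidder 1 plays bid 5: E[bid 5] = 0.375·(0) + 0.625·(0) = 0; E[bid 20] = 6. Not best-responding. ✗
Bidder 2 (valuation low), facing bid 5: bid 5 gives 14, bid 20 gives -7. Proposed bid 20 is not best — profitable deviation exists. ✗
Bidder 2 (valuation high), facing bid 5: bid 5 gives 4, bid 20 gives 11. Proposed bid 20 is best. ✓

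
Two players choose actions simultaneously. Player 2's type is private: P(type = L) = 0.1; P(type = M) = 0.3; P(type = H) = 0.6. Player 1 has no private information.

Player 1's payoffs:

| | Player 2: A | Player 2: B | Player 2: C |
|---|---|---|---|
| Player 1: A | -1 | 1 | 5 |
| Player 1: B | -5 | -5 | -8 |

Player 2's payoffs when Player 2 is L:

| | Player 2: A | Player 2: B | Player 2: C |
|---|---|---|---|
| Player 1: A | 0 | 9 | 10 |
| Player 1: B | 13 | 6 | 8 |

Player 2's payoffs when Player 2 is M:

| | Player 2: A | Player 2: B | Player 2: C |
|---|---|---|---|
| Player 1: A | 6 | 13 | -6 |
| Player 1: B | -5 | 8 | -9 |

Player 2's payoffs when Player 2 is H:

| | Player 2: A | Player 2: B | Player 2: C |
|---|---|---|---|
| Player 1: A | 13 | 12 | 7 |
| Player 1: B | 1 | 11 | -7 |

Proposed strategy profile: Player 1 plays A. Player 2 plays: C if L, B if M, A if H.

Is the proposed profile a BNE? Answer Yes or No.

Player 1 plays A: E[A] = 0.1·(5) + 0.3·(1) + 0.6·(-1) = 0.2; E[B] = -5.3. Best-responding. ✓
Player 2 (type L), facing A: A gives 0, B gives 9, C gives 10. Proposed C is best. ✓
Player 2 (type M), facing A: A gives 6, B gives 13, C gives -6. Proposed B is best. ✓
Player 2 (type H), facing A: A gives 13, B gives 12, C gives 7. Proposed A is best. ✓

Yes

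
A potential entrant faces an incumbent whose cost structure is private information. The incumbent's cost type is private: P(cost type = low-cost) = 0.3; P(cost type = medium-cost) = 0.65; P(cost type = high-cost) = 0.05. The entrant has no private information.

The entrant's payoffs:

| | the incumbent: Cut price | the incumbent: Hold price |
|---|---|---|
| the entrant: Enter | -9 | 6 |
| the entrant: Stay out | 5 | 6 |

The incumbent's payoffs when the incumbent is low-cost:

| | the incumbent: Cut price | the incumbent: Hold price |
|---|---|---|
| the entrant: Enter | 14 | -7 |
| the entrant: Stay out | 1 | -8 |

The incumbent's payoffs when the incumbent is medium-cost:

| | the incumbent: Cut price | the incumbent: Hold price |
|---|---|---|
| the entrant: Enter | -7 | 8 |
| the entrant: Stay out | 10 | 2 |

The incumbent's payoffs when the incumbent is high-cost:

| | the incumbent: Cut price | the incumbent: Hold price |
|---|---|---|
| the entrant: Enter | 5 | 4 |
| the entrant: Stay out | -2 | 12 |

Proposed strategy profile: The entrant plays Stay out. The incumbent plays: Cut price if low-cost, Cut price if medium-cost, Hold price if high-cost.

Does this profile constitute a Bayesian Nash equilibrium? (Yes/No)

The entrant plays Stay out: E[Stay out] = 0.3·(5) + 0.65·(5) + 0.05·(6) = 5.05; E[Enter] = -8.25. Best-responding. ✓
The incumbent (cost type low-cost), facing Stay out: Cut price gives 1, Hold price gives -8. Proposed Cut price is best. ✓
The incumbent (cost type medium-cost), facing Stay out: Cut price gives 10, Hold price gives 2. Proposed Cut price is best. ✓
The incumbent (cost type high-cost), facing Stay out: Cut price gives -2, Hold price gives 12. Proposed Hold price is best. ✓

Yes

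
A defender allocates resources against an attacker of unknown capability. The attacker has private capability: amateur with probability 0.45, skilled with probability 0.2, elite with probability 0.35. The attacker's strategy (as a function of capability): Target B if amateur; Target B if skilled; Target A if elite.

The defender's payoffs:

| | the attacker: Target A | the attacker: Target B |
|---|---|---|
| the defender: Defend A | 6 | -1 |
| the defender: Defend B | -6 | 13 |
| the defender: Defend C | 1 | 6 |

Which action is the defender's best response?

E[Defend A] = 0.45·(-1) + 0.2·(-1) + 0.35·(6) = 1.45
E[Defend B] = 0.45·(13) + 0.2·(13) + 0.35·(-6) = 6.35
E[Defend C] = 0.45·(6) + 0.2·(6) + 0.35·(1) = 4.25
Best response: Defend B (6.35 is the largest).

Defend B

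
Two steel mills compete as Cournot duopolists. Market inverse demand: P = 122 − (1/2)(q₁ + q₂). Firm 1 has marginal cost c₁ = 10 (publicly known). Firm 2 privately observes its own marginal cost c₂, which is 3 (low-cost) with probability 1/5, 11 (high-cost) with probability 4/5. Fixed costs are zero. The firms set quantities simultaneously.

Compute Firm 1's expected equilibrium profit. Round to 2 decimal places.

2757.77

Firm 2 with cost c maximizes (122 − (1/2)(q₁+q₂) − c)·q₂, giving q₂(c) = (122 − c − (1/2)q₁).
E[c₂] = 1/5·3 + 4/5·11 = 9.4
Firm 1's FOC against E[q₂] yields q₁ = (122 − 2·10 + E[c₂])/(3/2) = (122 − 20 + 9.4)/(3/2) = 74.2667.
E[P] = 122 − (1/2)·(q₁ + E[q₂]) = 47.1333; Firm 1's expected profit = (E[P] − 10)·q₁ = (47.1333 − 10)·74.2667 = 2757.77.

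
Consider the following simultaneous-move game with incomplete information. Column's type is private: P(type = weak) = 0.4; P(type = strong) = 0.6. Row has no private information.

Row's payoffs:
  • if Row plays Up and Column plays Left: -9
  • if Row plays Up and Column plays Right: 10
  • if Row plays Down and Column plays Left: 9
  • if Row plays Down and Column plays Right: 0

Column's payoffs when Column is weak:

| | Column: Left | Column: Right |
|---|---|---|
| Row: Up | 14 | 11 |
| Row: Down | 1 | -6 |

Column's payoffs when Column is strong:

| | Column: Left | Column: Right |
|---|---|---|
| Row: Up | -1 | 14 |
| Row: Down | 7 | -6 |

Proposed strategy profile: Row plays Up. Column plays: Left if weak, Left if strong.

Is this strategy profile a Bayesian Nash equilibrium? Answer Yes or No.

No

A profile is a BNE iff every type of every player is best-responding given beliefs about the other side.
Row plays Up: E[Up] = 0.4·(-9) + 0.6·(-9) = -9; E[Down] = 9. Not best-responding. ✗
Column (type weak), facing Up: Left gives 14, Right gives 11. Proposed Left is best. ✓
Column (type strong), facing Up: Left gives -1, Right gives 14. Proposed Left is not best — profitable deviation exists. ✗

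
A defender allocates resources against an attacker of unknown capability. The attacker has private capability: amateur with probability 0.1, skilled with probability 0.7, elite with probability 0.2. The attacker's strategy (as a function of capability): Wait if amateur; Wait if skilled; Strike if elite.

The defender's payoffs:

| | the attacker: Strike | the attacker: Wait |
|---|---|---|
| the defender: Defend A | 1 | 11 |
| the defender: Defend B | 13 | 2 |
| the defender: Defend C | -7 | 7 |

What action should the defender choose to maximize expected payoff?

Defend A

E[Defend A] = 0.1·(11) + 0.7·(11) + 0.2·(1) = 9
E[Defend B] = 0.1·(2) + 0.7·(2) + 0.2·(13) = 4.2
E[Defend C] = 0.1·(7) + 0.7·(7) + 0.2·(-7) = 4.2
Best response: Defend A (9 is the largest).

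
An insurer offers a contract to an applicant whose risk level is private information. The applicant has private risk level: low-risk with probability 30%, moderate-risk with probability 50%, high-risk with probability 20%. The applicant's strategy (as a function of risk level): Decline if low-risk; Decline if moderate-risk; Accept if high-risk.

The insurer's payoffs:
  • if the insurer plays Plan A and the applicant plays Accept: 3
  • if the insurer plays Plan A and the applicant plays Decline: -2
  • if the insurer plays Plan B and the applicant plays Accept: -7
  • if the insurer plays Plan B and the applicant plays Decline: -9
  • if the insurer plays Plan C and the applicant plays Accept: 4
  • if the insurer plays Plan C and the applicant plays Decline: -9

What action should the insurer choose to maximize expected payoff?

Plan A

E[Plan A] = 0.3·(-2) + 0.5·(-2) + 0.2·(3) = -1
E[Plan B] = 0.3·(-9) + 0.5·(-9) + 0.2·(-7) = -8.6
E[Plan C] = 0.3·(-9) + 0.5·(-9) + 0.2·(4) = -6.4
Best response: Plan A (-1 is the largest).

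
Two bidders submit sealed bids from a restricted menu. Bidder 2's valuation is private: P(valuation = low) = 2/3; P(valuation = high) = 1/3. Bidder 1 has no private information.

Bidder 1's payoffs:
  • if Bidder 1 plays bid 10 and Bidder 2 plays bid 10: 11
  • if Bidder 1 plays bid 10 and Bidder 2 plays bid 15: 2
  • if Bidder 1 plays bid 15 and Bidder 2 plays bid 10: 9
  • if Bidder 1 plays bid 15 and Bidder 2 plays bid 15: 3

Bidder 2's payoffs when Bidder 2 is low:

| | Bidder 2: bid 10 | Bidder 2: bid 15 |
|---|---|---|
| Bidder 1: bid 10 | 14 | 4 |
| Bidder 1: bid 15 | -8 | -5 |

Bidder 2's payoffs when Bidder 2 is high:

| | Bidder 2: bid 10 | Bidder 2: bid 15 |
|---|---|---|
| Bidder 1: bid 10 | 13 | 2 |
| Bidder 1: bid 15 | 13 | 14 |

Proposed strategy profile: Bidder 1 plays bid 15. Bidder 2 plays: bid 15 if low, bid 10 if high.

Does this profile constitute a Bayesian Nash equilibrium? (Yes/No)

A profile is a BNE iff every type of every player is best-responding given beliefs about the other side.
Bidder 1 plays bid 15: E[bid 15] = 2/3·(3) + 1/3·(9) = 5; E[bid 10] = 5. Best-responding. ✓
Bidder 2 (valuation low), facing bid 15: bid 10 gives -8, bid 15 gives -5. Proposed bid 15 is best. ✓
Bidder 2 (valuation high), facing bid 15: bid 10 gives 13, bid 15 gives 14. Proposed bid 10 is not best — profitable deviation exists. ✗

No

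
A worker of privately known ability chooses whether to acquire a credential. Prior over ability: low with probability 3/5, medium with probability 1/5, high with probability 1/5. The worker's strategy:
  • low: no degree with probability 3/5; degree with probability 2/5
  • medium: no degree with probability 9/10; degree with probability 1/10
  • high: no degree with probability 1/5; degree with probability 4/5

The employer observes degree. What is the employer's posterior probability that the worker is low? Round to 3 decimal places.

P(degree) = (3/5)·(2/5) + (1/5)·(1/10) + (1/5)·(4/5) = 21/50
P(low | degree) = ((3/5)·(2/5)) / (21/50) = (6/25) / (21/50) = 4/7

0.571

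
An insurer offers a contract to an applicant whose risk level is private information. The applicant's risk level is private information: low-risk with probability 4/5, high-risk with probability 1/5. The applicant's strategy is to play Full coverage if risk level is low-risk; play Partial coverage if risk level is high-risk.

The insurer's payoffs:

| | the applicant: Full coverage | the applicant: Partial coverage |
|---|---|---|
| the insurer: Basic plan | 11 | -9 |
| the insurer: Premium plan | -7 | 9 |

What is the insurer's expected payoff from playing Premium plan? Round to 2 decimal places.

-3.80

E[Premium plan] = 4/5·(-7) + 1/5·9 = (-28/5) + 9/5 = -19/5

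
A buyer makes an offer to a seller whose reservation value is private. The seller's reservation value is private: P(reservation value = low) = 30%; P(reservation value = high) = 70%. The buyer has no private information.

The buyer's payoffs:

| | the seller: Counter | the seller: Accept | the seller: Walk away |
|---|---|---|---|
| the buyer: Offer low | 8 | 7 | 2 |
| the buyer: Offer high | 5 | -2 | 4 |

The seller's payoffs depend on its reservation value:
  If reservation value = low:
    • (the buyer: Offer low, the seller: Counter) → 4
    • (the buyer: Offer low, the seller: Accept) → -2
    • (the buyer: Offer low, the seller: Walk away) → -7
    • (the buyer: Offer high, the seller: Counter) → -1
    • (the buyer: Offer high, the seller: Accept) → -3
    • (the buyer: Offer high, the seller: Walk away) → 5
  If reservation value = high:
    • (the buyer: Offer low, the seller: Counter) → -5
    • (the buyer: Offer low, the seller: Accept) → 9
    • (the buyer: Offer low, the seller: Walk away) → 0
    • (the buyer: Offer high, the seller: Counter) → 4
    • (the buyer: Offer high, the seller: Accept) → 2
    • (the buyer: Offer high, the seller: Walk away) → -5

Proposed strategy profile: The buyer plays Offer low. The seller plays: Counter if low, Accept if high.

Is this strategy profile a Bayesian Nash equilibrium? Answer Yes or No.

A profile is a BNE iff every type of every player is best-responding given beliefs about the other side.
The buyer plays Offer low: E[Offer low] = 0.3·(8) + 0.7·(7) = 7.3; E[Offer high] = 0.1. Best-responding. ✓
The seller (reservation value low), facing Offer low: Counter gives 4, Accept gives -2, Walk away gives -7. Proposed Counter is best. ✓
The seller (reservation value high), facing Offer low: Counter gives -5, Accept gives 9, Walk away gives 0. Proposed Accept is best. ✓

Yes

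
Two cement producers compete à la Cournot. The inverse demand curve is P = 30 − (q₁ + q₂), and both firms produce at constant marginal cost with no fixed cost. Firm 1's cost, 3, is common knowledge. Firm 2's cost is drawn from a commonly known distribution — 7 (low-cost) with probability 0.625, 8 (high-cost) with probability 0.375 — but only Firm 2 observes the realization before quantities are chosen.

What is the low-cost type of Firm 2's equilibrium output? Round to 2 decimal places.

Type-c best response for Firm 2: q₂(c) = (30 − c)/2 − q₁/2.
Firm 1 maximizes expected profit; its first-order condition is 30 − 2q₁ − E[q₂] − 3 = 0.
Substituting E[q₂] and solving: E[c₂] = 7.375, so q₁ = (30 − 2·3 + 7.375)/3 = 10.4583.
q₂(low-cost) = (30 − 7 − 10.4583)/2 = 6.27083.

6.27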